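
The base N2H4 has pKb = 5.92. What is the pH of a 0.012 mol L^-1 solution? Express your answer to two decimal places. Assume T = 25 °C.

pH = 10.08

N2H4 + H2O ⇌ N2H5+ + OH-
Kb = 10^(−5.92) = 1.20 × 10^-6
Let x = [OH-] at equilibrium. Kb = x²/(0.012 − x).
Assume x ≪ 0.012: x ≈ √(1.20 × 10^-6 × 0.012) = 1.20 × 10^-4 M
(x/C₀ = 1% < 5%, so the approximation holds.)
pOH = −log(1.20 × 10^-4) = 3.92; pH = 14.00 − 3.92 = 10.08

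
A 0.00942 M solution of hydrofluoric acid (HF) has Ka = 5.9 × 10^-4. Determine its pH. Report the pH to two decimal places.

pH = 2.68

HF ⇌ F- + H+
From the ICE table, Ka = x²/(0.00942 − x) = 5.9 × 10^-4.
The 5% rule fails; solving x² + Ka·x − Ka·C₀ = 0 exactly:
x = (−Ka + √(Ka² + 4·Ka·C₀))/2 = 2.08 × 10^-3 M
pH = −log[H+] = −log(2.08 × 10^-3) = 2.68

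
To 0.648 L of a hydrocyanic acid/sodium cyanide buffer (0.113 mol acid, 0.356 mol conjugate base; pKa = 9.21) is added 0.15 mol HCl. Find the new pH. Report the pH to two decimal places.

pH = 9.10

After neutralization: n(HCN) = 0.263 mol, n(CN-) = 0.206 mol.
Henderson–Hasselbalch with mole ratio 0.206/0.263: pH = 9.21 + (-0.106)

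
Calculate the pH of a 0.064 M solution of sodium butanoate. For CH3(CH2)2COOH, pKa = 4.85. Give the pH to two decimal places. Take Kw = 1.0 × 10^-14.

pH = 8.83

CH3(CH2)2COO- is the conjugate base of the weak acid CH3(CH2)2COOH.
Ka = 10^(−4.85) = 1.41 × 10^-5
Kb = Kw/Ka = 1.0×10^-14 / 1.41 × 10^-5 = 7.09 × 10^-10
From the ICE table, Kb = [OH-]²/(0.064 − [OH-]) = 7.09 × 10^-10.
Neglecting [OH-] in the denominator: [OH-] = √(7.09 × 10^-10 × 0.064) = 6.74 × 10^-6 M
([OH-]/C₀ = 0.011% < 5%, so the approximation holds.)
pOH = −log(6.74 × 10^-6) = 5.17; pH = 14.00 − 5.17 = 8.83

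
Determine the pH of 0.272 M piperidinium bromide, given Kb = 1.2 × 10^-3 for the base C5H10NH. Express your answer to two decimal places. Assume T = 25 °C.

C5H10NH2+ is the conjugate acid of the weak base C5H10NH.
Ka = Kw/Kb = 1.0×10^-14 / 1.2 × 10^-3 = 8.33 × 10^-12
Let x = [H+] at equilibrium. Ka = x²/(0.272 − x).
Neglecting x in the denominator: x = √(8.33 × 10^-12 × 0.272) = 1.51 × 10^-6 M
Check: 0.00055% ionized — well under 5%, approximation valid.
pH = −log(1.51 × 10^-6) = 5.82

pH = 5.82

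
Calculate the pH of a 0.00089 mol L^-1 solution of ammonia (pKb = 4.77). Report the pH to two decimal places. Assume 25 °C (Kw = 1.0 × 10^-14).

NH3 + H2O ⇌ NH4+ + OH-
Kb = 10^(−4.77) = 1.70 × 10^-5
From the ICE table, Kb = [OH-]²/(0.00089 − [OH-]) = 1.70 × 10^-5.
Here C₀/Kb ≈ 52.4, so the small-[OH-] approximation fails. Use the quadratic:
[OH-] = [−1.7e-05 + √(1.7e-05² + 6.05e-08)]/2 = 1.15 × 10^-4 M
pOH = −log(1.15 × 10^-4) = 3.94; pH = 14.00 − 3.94 = 10.06

pH = 10.06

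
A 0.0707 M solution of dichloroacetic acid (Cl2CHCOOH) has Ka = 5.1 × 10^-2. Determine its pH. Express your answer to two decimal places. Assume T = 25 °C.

Cl2CHCOOH ⇌ Cl2CHCOO- + H+
Ka = x²/(0.0707 − x) = 5.1 × 10^-2
Here C₀/Ka ≈ 1.39, so the small-x approximation fails. Use the quadratic:
x = [−0.051 + √(0.051² + 0.0144)]/2 = 3.97 × 10^-2 M
pH = −log[H+] = −log(3.97 × 10^-2) = 1.40

pH = 1.40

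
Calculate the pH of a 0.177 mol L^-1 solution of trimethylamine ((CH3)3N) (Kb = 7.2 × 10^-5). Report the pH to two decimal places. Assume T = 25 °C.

(CH3)3N + H2O ⇌ (CH3)3NH+ + OH-
Kb = [OH-]²/(0.177 − [OH-]) = 7.2 × 10^-5
Since Kb ≪ C₀, [OH-] ≈ √(Kb·C₀) = 3.57 × 10^-3 M.
pOH = 2.45, so pH = 14.00 − pOH = 11.55

pH = 11.55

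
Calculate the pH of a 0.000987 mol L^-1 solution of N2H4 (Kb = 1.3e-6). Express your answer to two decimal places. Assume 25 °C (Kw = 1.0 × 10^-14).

N2H4 + H2O ⇌ N2H5+ + OH-
Let x = [OH-] at equilibrium. Kb = x²/(0.000987 − x).
Since Kb ≪ C₀, x ≈ √(Kb·C₀) = 3.58 × 10^-5 M.
(x/C₀ = 3.6% < 5%, so the approximation holds.)
pOH = 4.45, so pH = 14.00 − pOH = 9.55

pH = 9.55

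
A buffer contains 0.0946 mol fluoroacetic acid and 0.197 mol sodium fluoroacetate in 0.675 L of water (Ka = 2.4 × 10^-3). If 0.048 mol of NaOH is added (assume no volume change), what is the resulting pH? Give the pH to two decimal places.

pH = 3.34

After neutralization: n(FCH2COOH) = 0.0466 mol, n(FCH2COO-) = 0.245 mol.
pKa = −log(2.4 × 10^-3) = 2.620
pH = pKa + log(n_FCH2COO-/n_FCH2COOH) = 2.620 + log(0.245/0.0466) = 2.620 + (+0.721)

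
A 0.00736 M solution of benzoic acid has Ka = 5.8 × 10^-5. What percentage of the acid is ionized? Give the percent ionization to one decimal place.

C6H5COOH ⇌ C6H5COO- + H+; let x = [H+] at equilibrium.
Ka = x²/(C₀ − x); solving the quadratic gives x = 6.25 × 10^-4 M.
Fraction ionized = 6.25 × 10^-4 / 0.00736 = 0.0849 → 8.5%

8.5%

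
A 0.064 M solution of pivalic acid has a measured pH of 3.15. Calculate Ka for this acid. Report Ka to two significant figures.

[H+] = 10^(-3.15) = 7.08 × 10^-4 M
At equilibrium [HA] = 0.064 − 7.08 × 10^-4 = 6.33 × 10^-2 M
Ka = [H+][A-]/[HA] = (7.08 × 10^-4)² / 6.33 × 10^-2 = 7.9 × 10^-6

Ka = 7.9 × 10^-6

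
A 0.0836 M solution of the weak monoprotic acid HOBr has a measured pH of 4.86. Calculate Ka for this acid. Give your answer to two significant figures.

[H+] = 10^(-4.86) = 1.38 × 10^-5 M
At equilibrium [HA] = 0.0836 − 1.38 × 10^-5 = 8.36 × 10^-2 M
Ka = [H+][A-]/[HA] = (1.38 × 10^-5)² / 8.36 × 10^-2 = 2.3 × 10^-9

Ka = 2.3 × 10^-9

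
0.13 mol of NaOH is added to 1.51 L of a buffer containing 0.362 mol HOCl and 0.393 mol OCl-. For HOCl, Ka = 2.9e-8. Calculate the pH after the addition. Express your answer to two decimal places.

OH- converts HOCl to OCl-: HOCl → 0.232 mol, OCl- → 0.523 mol.
pKa = −log(2.9 × 10^-8) = 7.538
pH = pKa + log([A⁻]/[HA]) = 7.538 + log(0.523/0.232) = 7.538 +0.353

pH = 7.89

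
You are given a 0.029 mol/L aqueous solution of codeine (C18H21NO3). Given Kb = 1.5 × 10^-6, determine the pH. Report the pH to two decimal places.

pH = 10.32

C18H21NO3 + H2O ⇌ C18H22NO3+ + OH-
Let x = [OH-] at equilibrium. Kb = x²/(0.029 − x).
Neglecting x in the denominator: x = √(1.5 × 10^-6 × 0.029) = 2.09 × 10^-4 M
(x/C₀ = 0.72% < 5%, so the approximation holds.)
pOH = 3.68, so pH = 14.00 − pOH = 10.32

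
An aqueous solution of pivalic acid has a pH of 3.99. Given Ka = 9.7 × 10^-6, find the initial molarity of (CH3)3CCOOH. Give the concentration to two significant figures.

[H+] = 10^(-3.99) = 1.02 × 10^-4 M = x
Ka = x²/(C₀ − x) ⇒ C₀ = x + x²/Ka
C₀ = 1.02 × 10^-4 + (1.02 × 10^-4)²/(9.7 × 10^-6) = 1.17 × 10^-3 M

C₀ = 1.2 × 10^-3 M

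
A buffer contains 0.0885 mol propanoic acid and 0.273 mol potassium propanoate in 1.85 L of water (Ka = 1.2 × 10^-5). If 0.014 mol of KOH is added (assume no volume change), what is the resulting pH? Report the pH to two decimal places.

OH- converts CH3CH2COOH to CH3CH2COO-: CH3CH2COOH → 0.0745 mol, CH3CH2COO- → 0.287 mol.
pKa = −log(1.2 × 10^-5) = 4.921
pH = pKa + log([A⁻]/[HA]) = 4.921 + log(0.287/0.0745) = 4.921 +0.586

pH = 5.51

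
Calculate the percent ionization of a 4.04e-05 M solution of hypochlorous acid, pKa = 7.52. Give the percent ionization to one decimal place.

2.7%

HOCl ⇌ OCl- + H+; let x = [H+] at equilibrium.
Ka = 10^(−7.52) = 3.02 × 10^-8
x ≈ √(Ka·C₀) = √(3.02 × 10^-8 × 4.04e-05) = 1.10 × 10^-6 M
Fraction ionized = 1.10 × 10^-6 / 4.04e-05 = 0.0272 → 2.7%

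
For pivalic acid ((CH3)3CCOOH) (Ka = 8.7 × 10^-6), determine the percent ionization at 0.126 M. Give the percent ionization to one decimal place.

(CH3)3CCOOH ⇌ (CH3)3CCOO- + H+; let x = [H+] at equilibrium.
x ≈ √(Ka·C₀) = √(8.7 × 10^-6 × 0.126) = 1.05 × 10^-3 M
Fraction ionized = 1.05 × 10^-3 / 0.126 = 0.0083 → 0.8%

0.8%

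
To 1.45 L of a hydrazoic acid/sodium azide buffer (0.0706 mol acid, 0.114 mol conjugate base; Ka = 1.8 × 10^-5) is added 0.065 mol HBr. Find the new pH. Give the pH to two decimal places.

After neutralization: n(HN3) = 0.136 mol, n(N3-) = 0.049 mol.
pKa = −log(1.8 × 10^-5) = 4.745
pH = pKa + log([A⁻]/[HA]) = 4.745 + log(0.049/0.136) = 4.745 -0.443

pH = 4.30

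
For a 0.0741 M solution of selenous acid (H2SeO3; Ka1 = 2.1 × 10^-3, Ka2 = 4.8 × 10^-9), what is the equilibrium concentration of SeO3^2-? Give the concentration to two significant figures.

4.8 × 10^-9 M

First ionization gives [H+] ≈ [HSeO3-] = 1.15 × 10^-2 M.
Second step: Ka2 = [H+][SeO3^2-]/[HSeO3-] ≈ [SeO3^2-] (since [H+] ≈ [HSeO3-]).
So [SeO3^2-] ≈ Ka2.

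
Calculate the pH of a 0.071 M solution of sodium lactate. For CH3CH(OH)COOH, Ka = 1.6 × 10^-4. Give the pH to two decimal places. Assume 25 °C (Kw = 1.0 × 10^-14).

CH3CH(OH)COO- is the conjugate base of the weak acid CH3CH(OH)COOH.
Kb = Kw/Ka = 1.0×10^-14 / 1.6 × 10^-4 = 6.25 × 10^-11
From the ICE table, Kb = [OH-]²/(0.071 − [OH-]) = 6.25 × 10^-11.
Assume [OH-] ≪ 0.071: [OH-] ≈ √(6.25 × 10^-11 × 0.071) = 2.11 × 10^-6 M
pOH = 5.68, so pH = 14.00 − pOH = 8.32

pH = 8.32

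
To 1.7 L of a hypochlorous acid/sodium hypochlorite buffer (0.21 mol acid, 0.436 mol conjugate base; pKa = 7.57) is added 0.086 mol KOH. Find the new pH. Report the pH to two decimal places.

OH- converts HOCl to OCl-: HOCl → 0.124 mol, OCl- → 0.522 mol.
pH = pKa + log([A⁻]/[HA]) = 7.57 + log(0.522/0.124) = 7.57 +0.624

pH = 8.19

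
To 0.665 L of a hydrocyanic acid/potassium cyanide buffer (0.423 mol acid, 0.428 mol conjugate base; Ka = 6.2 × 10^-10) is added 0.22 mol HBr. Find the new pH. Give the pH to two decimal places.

After neutralization: n(HCN) = 0.643 mol, n(CN-) = 0.208 mol.
pKa = −log(6.2 × 10^-10) = 9.208
pH = pKa + log(n_CN-/n_HCN) = 9.208 + log(0.208/0.643) = 9.208 + (-0.490)

pH = 8.72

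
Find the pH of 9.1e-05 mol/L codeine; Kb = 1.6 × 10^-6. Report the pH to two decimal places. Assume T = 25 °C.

C18H21NO3 + H2O ⇌ C18H22NO3+ + OH-
Kb = [OH-]²/(9.1e-05 − [OH-]) = 1.6 × 10^-6
Here C₀/Kb ≈ 56.9, so the small-[OH-] approximation fails. Use the quadratic:
[OH-] = [−1.6e-06 + √(1.6e-06² + 5.82e-10)]/2 = 1.13 × 10^-5 M
pOH = −log(1.13 × 10^-5) = 4.95; pH = 14.00 − 4.95 = 9.05

pH = 9.05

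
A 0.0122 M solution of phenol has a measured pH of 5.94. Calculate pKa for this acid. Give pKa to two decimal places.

pKa = 9.97

[H+] = 10^(-5.94) = 1.15 × 10^-6 M
At equilibrium [HA] = 0.0122 − 1.15 × 10^-6 = 1.22 × 10^-2 M
Ka = [H+][A-]/[HA] = (1.15 × 10^-6)² / 1.22 × 10^-2 = 1.08 × 10^-10
pKa = -log(1.08 × 10^-10) = 9.97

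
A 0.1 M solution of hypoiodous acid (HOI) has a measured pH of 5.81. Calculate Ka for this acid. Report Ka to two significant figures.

[H+] = 10^(-5.81) = 1.55 × 10^-6 M
At equilibrium [HA] = 0.1 − 1.55 × 10^-6 = 1.00 × 10^-1 M
Ka = [H+][A-]/[HA] = (1.55 × 10^-6)² / 1.00 × 10^-1 = 2.4 × 10^-11

Ka = 2.4 × 10^-11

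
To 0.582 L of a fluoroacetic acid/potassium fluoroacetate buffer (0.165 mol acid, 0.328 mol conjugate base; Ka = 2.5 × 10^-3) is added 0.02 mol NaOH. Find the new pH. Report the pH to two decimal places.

pH = 2.98

OH- converts FCH2COOH to FCH2COO-: FCH2COOH → 0.145 mol, FCH2COO- → 0.348 mol.
pKa = −log(2.5 × 10^-3) = 2.602
Henderson–Hasselbalch with mole ratio 0.348/0.145: pH = 2.602 + (+0.380)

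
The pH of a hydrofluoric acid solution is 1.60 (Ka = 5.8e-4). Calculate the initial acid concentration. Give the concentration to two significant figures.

[H+] = 10^(-1.60) = 2.51 × 10^-2 M = x
Ka = x²/(C₀ − x) ⇒ C₀ = x + x²/Ka
C₀ = 2.51 × 10^-2 + (2.51 × 10^-2)²/(5.8 × 10^-4) = 1.11 M

C₀ = 1.1 M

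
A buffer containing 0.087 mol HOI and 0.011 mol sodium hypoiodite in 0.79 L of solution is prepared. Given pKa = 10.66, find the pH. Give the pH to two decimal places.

pH = 9.76

Using pH = pKa + log([base]/[acid]) with [base]/[acid] = 0.011/0.087:
pH = 10.66 + (-0.898) = 9.76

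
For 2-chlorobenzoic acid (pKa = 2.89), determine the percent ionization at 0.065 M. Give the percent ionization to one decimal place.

13.1%

ClC6H4COOH ⇌ ClC6H4COO- + H+; let x = [H+] at equilibrium.
Ka = 10^(−2.89) = 1.29 × 10^-3
Solve x² + 0.00129x − 8.38e-05 = 0 → x = 8.53 × 10^-3 M
% ionization = x/C₀ × 100% = 8.53 × 10^-3/0.065 × 100% = 13.1%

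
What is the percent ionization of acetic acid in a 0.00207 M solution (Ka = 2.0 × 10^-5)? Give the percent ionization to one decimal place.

9.4%

CH3COOH ⇌ CH3COO- + H+; let x = [H+] at equilibrium.
Ka = x²/(C₀ − x); solving the quadratic gives x = 1.94 × 10^-4 M.
% ionization = x/C₀ × 100% = 1.94 × 10^-4/0.00207 × 100% = 9.4%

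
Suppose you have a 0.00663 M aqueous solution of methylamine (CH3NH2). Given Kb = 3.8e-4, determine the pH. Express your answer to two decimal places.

CH3NH2 + H2O ⇌ CH3NH3+ + OH-
Let x = [OH-] at equilibrium. Kb = x²/(0.00663 − x).
x is not negligible relative to C₀; solve x² + 0.00038·x − 2.52e-06 = 0.
x = (−Kb + √(Kb² + 4·Kb·C₀))/2 = 1.41 × 10^-3 M
pOH = −log(1.41 × 10^-3) = 2.85; pH = 14.00 − 2.85 = 11.15

pH = 11.15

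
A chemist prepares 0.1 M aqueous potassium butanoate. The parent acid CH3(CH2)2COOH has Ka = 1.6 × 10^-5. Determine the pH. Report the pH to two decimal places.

pH = 8.90

CH3(CH2)2COO- is the conjugate base of the weak acid CH3(CH2)2COOH.
Kb = Kw/Ka = 1.0×10^-14 / 1.6 × 10^-5 = 6.25 × 10^-10
From the ICE table, Kb = [OH-]²/(0.1 − [OH-]) = 6.25 × 10^-10.
Since Kb ≪ C₀, [OH-] ≈ √(Kb·C₀) = 7.91 × 10^-6 M.
([OH-]/C₀ = 0.0079% < 5%, so the approximation holds.)
pOH = 5.10, so pH = 14.00 − pOH = 8.90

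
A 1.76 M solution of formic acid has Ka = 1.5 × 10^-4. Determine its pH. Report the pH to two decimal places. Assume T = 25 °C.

HCOOH ⇌ HCOO- + H+
Let x = [H+] at equilibrium. Ka = x²/(1.76 − x).
Neglecting x in the denominator: x = √(1.5 × 10^-4 × 1.76) = 1.62 × 10^-2 M
Check: 0.92% ionized — well under 5%, approximation valid.
pH = −log[H+] = −log(1.62 × 10^-2) = 1.79

pH = 1.79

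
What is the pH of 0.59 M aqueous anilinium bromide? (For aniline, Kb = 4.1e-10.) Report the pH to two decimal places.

pH = 2.42

C6H5NH3+ is the conjugate acid of the weak base C6H5NH2.
Ka = Kw/Kb = 1.0×10^-14 / 4.1 × 10^-10 = 2.44 × 10^-5
From the ICE table, Ka = [H+]²/(0.59 − [H+]) = 2.44 × 10^-5.
Neglecting [H+] in the denominator: [H+] = √(2.44 × 10^-5 × 0.59) = 3.79 × 10^-3 M
([H+]/C₀ = 0.64% < 5%, so the approximation holds.)
pH = −log[H+] = −log(3.79 × 10^-3) = 2.42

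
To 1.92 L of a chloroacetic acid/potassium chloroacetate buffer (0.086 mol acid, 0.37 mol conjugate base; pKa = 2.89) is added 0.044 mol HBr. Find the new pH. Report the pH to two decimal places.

After neutralization: n(ClCH2COOH) = 0.13 mol, n(ClCH2COO-) = 0.326 mol.
Henderson–Hasselbalch with mole ratio 0.326/0.13: pH = 2.89 + (+0.399)

pH = 3.29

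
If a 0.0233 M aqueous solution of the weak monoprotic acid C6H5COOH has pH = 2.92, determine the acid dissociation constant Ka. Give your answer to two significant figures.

[H+] = 10^(-2.92) = 1.20 × 10^-3 M
At equilibrium [HA] = 0.0233 − 1.20 × 10^-3 = 2.21 × 10^-2 M
Ka = [H+][A-]/[HA] = (1.20 × 10^-3)² / 2.21 × 10^-2 = 6.5 × 10^-5

Ka = 6.5 × 10^-5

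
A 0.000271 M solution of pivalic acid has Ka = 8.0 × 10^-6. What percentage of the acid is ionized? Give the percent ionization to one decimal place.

(CH3)3CCOOH ⇌ (CH3)3CCOO- + H+; let x = [H+] at equilibrium.
Ka = x²/(C₀ − x); solving the quadratic gives x = 4.27 × 10^-5 M.
Fraction ionized = 4.27 × 10^-5 / 0.000271 = 0.1576 → 15.8%

15.8%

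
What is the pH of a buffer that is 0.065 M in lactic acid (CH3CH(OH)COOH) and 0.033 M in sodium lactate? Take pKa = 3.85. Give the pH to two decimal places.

pH = 3.56

Using pH = pKa + log([base]/[acid]) with [base]/[acid] = 0.033/0.065:
pH = 3.85 + (-0.294) = 3.56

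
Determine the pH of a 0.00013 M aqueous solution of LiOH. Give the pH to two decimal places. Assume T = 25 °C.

LiOH is a strong base; [OH-] = 0.00013 M.
pOH = -log(0.00013) = 3.89
pH = 14.00 - 3.89 = 10.11

pH = 10.11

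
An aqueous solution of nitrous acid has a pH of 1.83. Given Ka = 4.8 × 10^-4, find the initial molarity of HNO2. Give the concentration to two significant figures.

C₀ = 4.7 × 10^-1 M

[H+] = 10^(-1.83) = 1.48 × 10^-2 M = x
Ka = x²/(C₀ − x) ⇒ C₀ = x + x²/Ka
C₀ = 1.48 × 10^-2 + (1.48 × 10^-2)²/(4.8 × 10^-4) = 4.71 × 10^-1 M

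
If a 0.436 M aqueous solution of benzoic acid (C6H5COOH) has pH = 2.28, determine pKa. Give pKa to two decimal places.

[H+] = 10^(-2.28) = 5.25 × 10^-3 M
At equilibrium [HA] = 0.436 − 5.25 × 10^-3 = 4.31 × 10^-1 M
Ka = [H+][A-]/[HA] = (5.25 × 10^-3)² / 4.31 × 10^-1 = 6.40 × 10^-5
pKa = -log(6.40 × 10^-5) = 4.19

pKa = 4.19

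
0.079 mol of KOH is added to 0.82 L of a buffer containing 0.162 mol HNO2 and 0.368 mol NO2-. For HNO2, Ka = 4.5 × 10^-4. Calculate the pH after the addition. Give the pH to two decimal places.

After neutralization: n(HNO2) = 0.083 mol, n(NO2-) = 0.447 mol.
pKa = −log(4.5 × 10^-4) = 3.347
pH = pKa + log(n_NO2-/n_HNO2) = 3.347 + log(0.447/0.083) = 3.347 + (+0.731)

pH = 4.08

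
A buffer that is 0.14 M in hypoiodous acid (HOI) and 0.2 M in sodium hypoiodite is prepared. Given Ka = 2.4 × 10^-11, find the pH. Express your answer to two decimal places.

pH = 10.77

pKa = −log(2.4 × 10^-11) = 10.620
Henderson–Hasselbalch: pH = pKa + log([OI-]/[HOI]) = 10.620 + log(0.2/0.14)
pH = 10.620 + (+0.155) = 10.77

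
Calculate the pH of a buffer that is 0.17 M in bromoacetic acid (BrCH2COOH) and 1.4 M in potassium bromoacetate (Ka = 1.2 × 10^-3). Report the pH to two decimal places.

pKa = −log(1.2 × 10^-3) = 2.921
Henderson–Hasselbalch: pH = pKa + log([BrCH2COO-]/[BrCH2COOH]) = 2.921 + log(1.4/0.17)
pH = 2.921 + (+0.916) = 3.84

pH = 3.84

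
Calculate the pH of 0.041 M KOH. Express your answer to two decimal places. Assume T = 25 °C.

pH = 12.61

KOH is a strong base; [OH-] = 0.041 M.
pOH = -log(0.041) = 1.39
pH = 14.00 - 1.39 = 12.61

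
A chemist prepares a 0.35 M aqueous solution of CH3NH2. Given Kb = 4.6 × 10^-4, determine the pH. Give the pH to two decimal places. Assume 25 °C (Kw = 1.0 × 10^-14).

pH = 12.10

CH3NH2 + H2O ⇌ CH3NH3+ + OH-
From the ICE table, Kb = [OH-]²/(0.35 − [OH-]) = 4.6 × 10^-4.
Assume [OH-] ≪ 0.35: [OH-] ≈ √(4.6 × 10^-4 × 0.35) = 1.27 × 10^-2 M
([OH-]/C₀ = 3.6% < 5%, so the approximation holds.)
pOH = 1.90, so pH = 14.00 − pOH = 12.10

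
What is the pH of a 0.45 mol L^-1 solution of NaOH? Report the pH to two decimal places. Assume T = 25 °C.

NaOH is a strong base; [OH-] = 0.45 M.
pOH = -log(0.45) = 0.35
pH = 14.00 - 0.35 = 13.65

pH = 13.65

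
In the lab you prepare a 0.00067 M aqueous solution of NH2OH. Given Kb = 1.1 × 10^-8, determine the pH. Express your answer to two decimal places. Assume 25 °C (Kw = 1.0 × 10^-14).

pH = 8.43

NH2OH + H2O ⇌ NH3OH+ + OH-
Let x = [OH-] at equilibrium. Kb = x²/(0.00067 − x).
Assume x ≪ 0.00067: x ≈ √(1.1 × 10^-8 × 0.00067) = 2.71 × 10^-6 M
pOH = −log(2.71 × 10^-6) = 5.57; pH = 14.00 − 5.57 = 8.43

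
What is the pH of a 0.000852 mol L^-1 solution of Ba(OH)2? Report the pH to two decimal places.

Ba(OH)2 is a strong base (each formula unit releases 2 OH-); [OH-] = 0.0017 M.
pOH = -log(0.0017) = 2.77
pH = 14.00 - 2.77 = 11.23

pH = 11.23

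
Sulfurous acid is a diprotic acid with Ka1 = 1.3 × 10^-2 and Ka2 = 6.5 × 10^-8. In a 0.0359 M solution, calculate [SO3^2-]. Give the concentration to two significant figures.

First ionization gives [H+] ≈ [HSO3-] = 1.61 × 10^-2 M.
Second step: Ka2 = [H+][SO3^2-]/[HSO3-] ≈ [SO3^2-] (since [H+] ≈ [HSO3-]).
So [SO3^2-] ≈ Ka2.

6.5 × 10^-8 M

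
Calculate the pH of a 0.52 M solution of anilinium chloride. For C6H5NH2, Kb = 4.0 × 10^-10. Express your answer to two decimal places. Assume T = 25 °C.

pH = 2.44

C6H5NH3+ is the conjugate acid of the weak base C6H5NH2.
Ka = Kw/Kb = 1.0×10^-14 / 4.0 × 10^-10 = 2.50 × 10^-5
Ka = [H+]²/(0.52 − [H+]) = 2.50 × 10^-5
Since Ka ≪ C₀, [H+] ≈ √(Ka·C₀) = 3.61 × 10^-3 M.
([H+]/C₀ = 0.69% < 5%, so the approximation holds.)
pH = −log(3.61 × 10^-3) = 2.44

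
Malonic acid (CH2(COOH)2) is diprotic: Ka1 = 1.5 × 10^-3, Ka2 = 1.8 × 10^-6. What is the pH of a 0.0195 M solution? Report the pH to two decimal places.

pH = 2.33

Since Ka1 ≫ Ka2, the first ionization dominates [H+].
Ka1 = x²/(0.0195 − x) = 1.5 × 10^-3
Solving the quadratic: x = (−Ka1 + √(Ka1² + 4·Ka1·C₀))/2 = 4.71 × 10^-3 M
pH = −log(4.71 × 10^-3) = 2.33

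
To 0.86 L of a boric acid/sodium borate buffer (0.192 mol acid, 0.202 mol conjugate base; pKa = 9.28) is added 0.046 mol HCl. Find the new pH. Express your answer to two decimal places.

pH = 9.10

Added H+ converts B(OH)4- to B(OH)3: B(OH)3 → 0.238 mol, B(OH)4- → 0.156 mol.
pH = pKa + log([A⁻]/[HA]) = 9.28 + log(0.156/0.238) = 9.28 -0.183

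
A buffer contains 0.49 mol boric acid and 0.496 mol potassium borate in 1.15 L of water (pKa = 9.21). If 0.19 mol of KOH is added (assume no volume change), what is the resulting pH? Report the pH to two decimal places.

After neutralization: n(B(OH)3) = 0.3 mol, n(B(OH)4-) = 0.686 mol.
pH = pKa + log([A⁻]/[HA]) = 9.21 + log(0.686/0.3) = 9.21 +0.359

pH = 9.57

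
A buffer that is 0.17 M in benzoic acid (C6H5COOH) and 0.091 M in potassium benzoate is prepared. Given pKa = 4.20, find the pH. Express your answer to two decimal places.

Henderson–Hasselbalch: pH = pKa + log([C6H5COO-]/[C6H5COOH]) = 4.20 + log(0.091/0.17)
pH = 4.20 + (-0.271) = 3.93

pH = 3.93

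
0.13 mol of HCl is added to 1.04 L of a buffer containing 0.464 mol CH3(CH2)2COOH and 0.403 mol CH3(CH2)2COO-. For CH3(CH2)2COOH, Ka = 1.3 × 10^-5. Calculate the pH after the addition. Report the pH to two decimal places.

Added H+ converts CH3(CH2)2COO- to CH3(CH2)2COOH: CH3(CH2)2COOH → 0.594 mol, CH3(CH2)2COO- → 0.273 mol.
pKa = −log(1.3 × 10^-5) = 4.886
pH = pKa + log([A⁻]/[HA]) = 4.886 + log(0.273/0.594) = 4.886 -0.338

pH = 4.55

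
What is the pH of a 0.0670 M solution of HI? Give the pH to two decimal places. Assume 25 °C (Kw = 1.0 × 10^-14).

pH = 1.17

HI is a strong acid and dissociates completely, so [H+] = 0.0670 M.
pH = -log(0.067) = 1.17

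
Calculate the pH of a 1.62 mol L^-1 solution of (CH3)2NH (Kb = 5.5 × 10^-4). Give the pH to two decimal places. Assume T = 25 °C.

pH = 12.47

(CH3)2NH + H2O ⇌ (CH3)2NH2+ + OH-
From the ICE table, Kb = [OH-]²/(1.62 − [OH-]) = 5.5 × 10^-4.
Neglecting [OH-] in the denominator: [OH-] = √(5.5 × 10^-4 × 1.62) = 2.98 × 10^-2 M
([OH-]/C₀ = 1.8% < 5%, so the approximation holds.)
pOH = −log(2.98 × 10^-2) = 1.53; pH = 14.00 − 1.53 = 12.47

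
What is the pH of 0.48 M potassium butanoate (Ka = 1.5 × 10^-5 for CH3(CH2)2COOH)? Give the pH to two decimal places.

pH = 9.25

CH3(CH2)2COO- is the conjugate base of the weak acid CH3(CH2)2COOH.
Kb = Kw/Ka = 1.0×10^-14 / 1.5 × 10^-5 = 6.67 × 10^-10
Kb = [OH-]²/(0.48 − [OH-]) = 6.67 × 10^-10
Since Kb ≪ C₀, [OH-] ≈ √(Kb·C₀) = 1.79 × 10^-5 M.
([OH-]/C₀ = 0.0037% < 5%, so the approximation holds.)
pOH = −log(1.79 × 10^-5) = 4.75; pH = 14.00 − 4.75 = 9.25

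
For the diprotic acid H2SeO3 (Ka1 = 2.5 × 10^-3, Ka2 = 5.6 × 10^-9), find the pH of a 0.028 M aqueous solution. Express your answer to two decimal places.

Since Ka1 ≫ Ka2, the first ionization dominates [H+].
Ka1 = x²/(0.028 − x) = 2.5 × 10^-3
Solving the quadratic: x = (−Ka1 + √(Ka1² + 4·Ka1·C₀))/2 = 7.21 × 10^-3 M
pH = −log(7.21 × 10^-3) = 2.14

pH = 2.14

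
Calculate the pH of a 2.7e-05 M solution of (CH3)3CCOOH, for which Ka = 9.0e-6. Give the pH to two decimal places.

(CH3)3CCOOH ⇌ (CH3)3CCOO- + H+
Ka = x²/(2.7e-05 − x) = 9.0 × 10^-6
Here C₀/Ka ≈ 3, so the small-x approximation fails. Use the quadratic:
x = (−Ka + √(Ka² + 4·Ka·C₀))/2 = 1.17 × 10^-5 M
pH = −log(1.17 × 10^-5) = 4.93

pH = 4.93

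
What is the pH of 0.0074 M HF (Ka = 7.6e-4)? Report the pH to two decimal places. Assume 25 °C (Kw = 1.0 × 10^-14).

HF ⇌ F- + H+
From the ICE table, Ka = x²/(0.0074 − x) = 7.6 × 10^-4.
Here C₀/Ka ≈ 9.74, so the small-x approximation fails. Use the quadratic:
x = [−0.00076 + √(0.00076² + 2.25e-05)]/2 = 2.02 × 10^-3 M
pH = −log(2.02 × 10^-3) = 2.69

pH = 2.69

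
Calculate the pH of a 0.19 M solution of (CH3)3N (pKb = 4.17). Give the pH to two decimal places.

(CH3)3N + H2O ⇌ (CH3)3NH+ + OH-
Kb = 10^(−4.17) = 6.76 × 10^-5
From the ICE table, Kb = x²/(0.19 − x) = 6.76 × 10^-5.
Since Kb ≪ C₀, x ≈ √(Kb·C₀) = 3.58 × 10^-3 M.
(x/C₀ = 1.9% < 5%, so the approximation holds.)
pOH = 2.45, so pH = 14.00 − pOH = 11.55

pH = 11.55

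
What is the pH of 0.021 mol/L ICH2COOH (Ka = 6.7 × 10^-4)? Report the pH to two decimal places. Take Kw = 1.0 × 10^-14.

pH = 2.46

ICH2COOH ⇌ ICH2COO- + H+
Ka = [H+]²/(0.021 − [H+]) = 6.7 × 10^-4
Here C₀/Ka ≈ 31.3, so the small-[H+] approximation fails. Use the quadratic:
[H+] = (−Ka + √(Ka² + 4·Ka·C₀))/2 = 3.43 × 10^-3 M
pH = −log[H+] = −log(3.43 × 10^-3) = 2.46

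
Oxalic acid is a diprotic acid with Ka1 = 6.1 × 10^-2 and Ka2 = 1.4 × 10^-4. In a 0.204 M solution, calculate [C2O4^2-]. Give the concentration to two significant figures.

1.4 × 10^-4 M

First ionization gives [H+] ≈ [HC2O4-] = 8.51 × 10^-2 M.
Second step: Ka2 = [H+][C2O4^2-]/[HC2O4-] ≈ [C2O4^2-] (since [H+] ≈ [HC2O4-]).
So [C2O4^2-] ≈ Ka2.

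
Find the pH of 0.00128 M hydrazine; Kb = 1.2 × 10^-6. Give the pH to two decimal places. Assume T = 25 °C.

N2H4 + H2O ⇌ N2H5+ + OH-
From the ICE table, Kb = [OH-]²/(0.00128 − [OH-]) = 1.2 × 10^-6.
Neglecting [OH-] in the denominator: [OH-] = √(1.2 × 10^-6 × 0.00128) = 3.92 × 10^-5 M
Check: 3.1% ionized — well under 5%, approximation valid.
pOH = 4.41, so pH = 14.00 − pOH = 9.59

pH = 9.59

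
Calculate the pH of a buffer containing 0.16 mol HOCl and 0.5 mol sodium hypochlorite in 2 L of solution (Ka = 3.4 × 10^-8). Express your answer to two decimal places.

pH = 7.96

pKa = −log(3.4 × 10^-8) = 7.469
Henderson–Hasselbalch: pH = pKa + log([OCl-]/[HOCl]) = 7.469 + log(0.5/0.16)
pH = 7.469 + (+0.495) = 7.96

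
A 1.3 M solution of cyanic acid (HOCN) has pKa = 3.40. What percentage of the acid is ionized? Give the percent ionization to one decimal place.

1.7%

HOCN ⇌ OCN- + H+; let x = [H+] at equilibrium.
Ka = 10^(−3.40) = 3.98 × 10^-4
x ≈ √(Ka·C₀) = √(3.98 × 10^-4 × 1.3) = 2.27 × 10^-2 M
Fraction ionized = 2.27 × 10^-2 / 1.3 = 0.0175 → 1.7%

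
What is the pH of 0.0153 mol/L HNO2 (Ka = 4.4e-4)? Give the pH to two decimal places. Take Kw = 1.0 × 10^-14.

pH = 2.62

HNO2 ⇌ NO2- + H+
Let x = [H+] at equilibrium. Ka = x²/(0.0153 − x).
The 5% rule fails; solving x² + Ka·x − Ka·C₀ = 0 exactly:
x = [−0.00044 + √(0.00044² + 2.69e-05)]/2 = 2.38 × 10^-3 M
pH = −log(2.38 × 10^-3) = 2.62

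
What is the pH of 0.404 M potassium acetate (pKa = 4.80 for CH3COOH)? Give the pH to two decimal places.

CH3COO- is the conjugate base of the weak acid CH3COOH.
Ka = 10^(−4.80) = 1.58 × 10^-5
Kb = Kw/Ka = 1.0×10^-14 / 1.58 × 10^-5 = 6.33 × 10^-10
Let x = [OH-] at equilibrium. Kb = x²/(0.404 − x).
Since Kb ≪ C₀, x ≈ √(Kb·C₀) = 1.60 × 10^-5 M.
(x/C₀ = 0.004% < 5%, so the approximation holds.)
pOH = 4.80, so pH = 14.00 − pOH = 9.20

pH = 9.20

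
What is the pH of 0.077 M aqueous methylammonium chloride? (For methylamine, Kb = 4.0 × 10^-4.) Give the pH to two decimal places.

pH = 5.86

CH3NH3+ is the conjugate acid of the weak base CH3NH2.
Ka = Kw/Kb = 1.0×10^-14 / 4.0 × 10^-4 = 2.50 × 10^-11
Let x = [H+] at equilibrium. Ka = x²/(0.077 − x).
Assume x ≪ 0.077: x ≈ √(2.50 × 10^-11 × 0.077) = 1.39 × 10^-6 M
pH = −log[H+] = −log(1.39 × 10^-6) = 5.86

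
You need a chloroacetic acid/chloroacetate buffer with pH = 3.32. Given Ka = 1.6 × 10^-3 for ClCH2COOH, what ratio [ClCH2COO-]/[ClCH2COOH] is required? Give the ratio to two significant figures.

pKa = -log(1.6 × 10^-3) = 2.796
pH = pKa + log(r) ⇒ log(r) = 3.32 − 2.796 = +0.524
r = [ClCH2COO-]/[ClCH2COOH] = 10^(+0.524) = 3.34

ratio = 3.3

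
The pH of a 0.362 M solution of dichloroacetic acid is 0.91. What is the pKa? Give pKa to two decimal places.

[H+] = 10^(-0.91) = 1.23 × 10^-1 M
At equilibrium [HA] = 0.362 − 1.23 × 10^-1 = 2.39 × 10^-1 M
Ka = [H+][A-]/[HA] = (1.23 × 10^-1)² / 2.39 × 10^-1 = 6.33 × 10^-2
pKa = -log(6.33 × 10^-2) = 1.20

pKa = 1.20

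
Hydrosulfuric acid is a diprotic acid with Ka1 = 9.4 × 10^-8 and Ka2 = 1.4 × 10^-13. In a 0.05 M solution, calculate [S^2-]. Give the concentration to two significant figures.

1.4 × 10^-13 M

First ionization gives [H+] ≈ [HS-] = 6.86 × 10^-5 M.
Second step: Ka2 = [H+][S^2-]/[HS-] ≈ [S^2-] (since [H+] ≈ [HS-]).
So [S^2-] ≈ Ka2.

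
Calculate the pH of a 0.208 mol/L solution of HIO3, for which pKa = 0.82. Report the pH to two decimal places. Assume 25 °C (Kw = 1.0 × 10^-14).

HIO3 ⇌ IO3- + H+
Ka = 10^(−0.82) = 1.51 × 10^-1
Ka = [H+]²/(0.208 − [H+]) = 1.51 × 10^-1
Here C₀/Ka ≈ 1.38, so the small-[H+] approximation fails. Use the quadratic:
[H+] = (−Ka + √(Ka² + 4·Ka·C₀))/2 = 1.17 × 10^-1 M
pH = −log[H+] = −log(1.17 × 10^-1) = 0.93

pH = 0.93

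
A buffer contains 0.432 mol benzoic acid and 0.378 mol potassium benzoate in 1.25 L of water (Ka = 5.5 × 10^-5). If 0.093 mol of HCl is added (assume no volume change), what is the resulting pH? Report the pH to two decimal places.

Added H+ converts C6H5COO- to C6H5COOH: C6H5COOH → 0.525 mol, C6H5COO- → 0.285 mol.
pKa = −log(5.5 × 10^-5) = 4.260
pH = pKa + log(n_C6H5COO-/n_C6H5COOH) = 4.260 + log(0.285/0.525) = 4.260 + (-0.265)

pH = 3.99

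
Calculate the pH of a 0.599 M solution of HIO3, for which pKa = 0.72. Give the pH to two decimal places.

pH = 0.59

HIO3 ⇌ IO3- + H+
Ka = 10^(−0.72) = 1.91 × 10^-1
Ka = [H+]²/(0.599 − [H+]) = 1.91 × 10^-1
[H+] is not negligible relative to C₀; solve [H+]² + 0.191·[H+] − 0.114 = 0.
[H+] = [−0.191 + √(0.191² + 0.458)]/2 = 2.56 × 10^-1 M
pH = −log(2.56 × 10^-1) = 0.59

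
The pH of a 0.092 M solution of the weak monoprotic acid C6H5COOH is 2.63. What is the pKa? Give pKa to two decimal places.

[H+] = 10^(-2.63) = 2.34 × 10^-3 M
At equilibrium [HA] = 0.092 − 2.34 × 10^-3 = 8.97 × 10^-2 M
Ka = [H+][A-]/[HA] = (2.34 × 10^-3)² / 8.97 × 10^-2 = 6.10 × 10^-5
pKa = -log(6.10 × 10^-5) = 4.21

pKa = 4.21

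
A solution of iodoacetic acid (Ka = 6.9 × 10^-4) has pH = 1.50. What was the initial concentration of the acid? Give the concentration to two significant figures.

[H+] = 10^(-1.50) = 3.16 × 10^-2 M = x
Ka = x²/(C₀ − x) ⇒ C₀ = x + x²/Ka
C₀ = 3.16 × 10^-2 + (3.16 × 10^-2)²/(6.9 × 10^-4) = 1.48 M

C₀ = 1.5 M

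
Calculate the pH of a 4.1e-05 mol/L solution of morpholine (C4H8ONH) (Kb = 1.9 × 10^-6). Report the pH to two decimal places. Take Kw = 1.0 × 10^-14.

pH = 8.90

C4H8ONH + H2O ⇌ C4H8ONH2+ + OH-
Kb = [OH-]²/(4.1e-05 − [OH-]) = 1.9 × 10^-6
[OH-] is not negligible relative to C₀; solve [OH-]² + 1.9e-06·[OH-] − 7.79e-11 = 0.
[OH-] = [−1.9e-06 + √(1.9e-06² + 3.12e-10)]/2 = 7.93 × 10^-6 M
pOH = 5.10, so pH = 14.00 − pOH = 8.90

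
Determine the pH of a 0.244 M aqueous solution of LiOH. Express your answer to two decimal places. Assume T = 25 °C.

LiOH is a strong base; [OH-] = 0.244 M.
pOH = -log(0.244) = 0.61
pH = 14.00 - 0.61 = 13.39

pH = 13.39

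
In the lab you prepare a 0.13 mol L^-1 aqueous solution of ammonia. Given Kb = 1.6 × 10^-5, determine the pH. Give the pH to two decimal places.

pH = 11.16

NH3 + H2O ⇌ NH4+ + OH-
Kb = [OH-]²/(0.13 − [OH-]) = 1.6 × 10^-5
Assume [OH-] ≪ 0.13: [OH-] ≈ √(1.6 × 10^-5 × 0.13) = 1.44 × 10^-3 M
([OH-]/C₀ = 1.1% < 5%, so the approximation holds.)
pOH = −log(1.44 × 10^-3) = 2.84; pH = 14.00 − 2.84 = 11.16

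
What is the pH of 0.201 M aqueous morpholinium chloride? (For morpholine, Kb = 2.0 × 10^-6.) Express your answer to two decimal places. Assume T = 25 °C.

pH = 4.50

C4H8ONH2+ is the conjugate acid of the weak base C4H8ONH.
Ka = Kw/Kb = 1.0×10^-14 / 2.0 × 10^-6 = 5.00 × 10^-9
Ka = [H+]²/(0.201 − [H+]) = 5.00 × 10^-9
Neglecting [H+] in the denominator: [H+] = √(5.00 × 10^-9 × 0.201) = 3.17 × 10^-5 M
pH = −log(3.17 × 10^-5) = 4.50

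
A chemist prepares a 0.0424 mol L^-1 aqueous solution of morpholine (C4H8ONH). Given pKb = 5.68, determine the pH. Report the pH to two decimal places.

C4H8ONH + H2O ⇌ C4H8ONH2+ + OH-
Kb = 10^(−5.68) = 2.09 × 10^-6
From the ICE table, Kb = [OH-]²/(0.0424 − [OH-]) = 2.09 × 10^-6.
Neglecting [OH-] in the denominator: [OH-] = √(2.09 × 10^-6 × 0.0424) = 2.98 × 10^-4 M
([OH-]/C₀ = 0.7% < 5%, so the approximation holds.)
pOH = 3.53, so pH = 14.00 − pOH = 10.47

pH = 10.47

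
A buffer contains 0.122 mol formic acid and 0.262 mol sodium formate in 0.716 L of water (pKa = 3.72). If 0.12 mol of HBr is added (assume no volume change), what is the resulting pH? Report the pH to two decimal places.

pH = 3.49

Added H+ converts HCOO- to HCOOH: HCOOH → 0.242 mol, HCOO- → 0.142 mol.
pH = pKa + log(n_HCOO-/n_HCOOH) = 3.72 + log(0.142/0.242) = 3.72 + (-0.232)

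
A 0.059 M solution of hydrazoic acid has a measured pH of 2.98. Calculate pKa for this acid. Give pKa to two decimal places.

[H+] = 10^(-2.98) = 1.05 × 10^-3 M
At equilibrium [HA] = 0.059 − 1.05 × 10^-3 = 5.79 × 10^-2 M
Ka = [H+][A-]/[HA] = (1.05 × 10^-3)² / 5.79 × 10^-2 = 1.90 × 10^-5
pKa = -log(1.90 × 10^-5) = 4.72

pKa = 4.72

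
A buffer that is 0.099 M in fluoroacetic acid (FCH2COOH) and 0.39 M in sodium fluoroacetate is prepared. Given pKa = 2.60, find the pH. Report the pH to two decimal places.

pH = 3.20

Using pH = pKa + log([base]/[acid]) with [base]/[acid] = 0.39/0.099:
pH = 2.60 + (+0.595) = 3.20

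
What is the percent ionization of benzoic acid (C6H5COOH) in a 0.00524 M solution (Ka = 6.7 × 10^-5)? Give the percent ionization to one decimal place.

10.7%

C6H5COOH ⇌ C6H5COO- + H+; let x = [H+] at equilibrium.
Ka = x²/(C₀ − x); solving the quadratic gives x = 5.60 × 10^-4 M.
% ionization = x/C₀ × 100% = 5.60 × 10^-4/0.00524 × 100% = 10.7%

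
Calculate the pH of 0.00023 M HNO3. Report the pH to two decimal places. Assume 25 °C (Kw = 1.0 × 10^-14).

HNO3 is a strong acid and dissociates completely, so [H+] = 0.00023 M.
pH = -log(0.00023) = 3.64

pH = 3.64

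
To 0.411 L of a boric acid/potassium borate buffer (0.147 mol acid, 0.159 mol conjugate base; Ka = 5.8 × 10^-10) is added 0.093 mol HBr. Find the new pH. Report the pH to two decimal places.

Added H+ converts B(OH)4- to B(OH)3: B(OH)3 → 0.24 mol, B(OH)4- → 0.066 mol.
pKa = −log(5.8 × 10^-10) = 9.237
Henderson–Hasselbalch with mole ratio 0.066/0.24: pH = 9.237 + (-0.561)

pH = 8.68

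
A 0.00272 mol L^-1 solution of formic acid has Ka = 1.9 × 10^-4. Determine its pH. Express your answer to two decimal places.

pH = 3.20

HCOOH ⇌ HCOO- + H+
Ka = [H+]²/(0.00272 − [H+]) = 1.9 × 10^-4
[H+] is not negligible relative to C₀; solve [H+]² + 0.00019·[H+] − 5.17e-07 = 0.
[H+] = (−Ka + √(Ka² + 4·Ka·C₀))/2 = 6.30 × 10^-4 M
pH = −log[H+] = −log(6.30 × 10^-4) = 3.20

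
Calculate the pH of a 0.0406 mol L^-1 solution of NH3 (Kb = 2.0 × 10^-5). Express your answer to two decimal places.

NH3 + H2O ⇌ NH4+ + OH-
From the ICE table, Kb = x²/(0.0406 − x) = 2.0 × 10^-5.
Assume x ≪ 0.0406: x ≈ √(2.0 × 10^-5 × 0.0406) = 9.01 × 10^-4 M
(x/C₀ = 2.2% < 5%, so the approximation holds.)
pOH = −log(9.01 × 10^-4) = 3.05; pH = 14.00 − 3.05 = 10.95

pH = 10.95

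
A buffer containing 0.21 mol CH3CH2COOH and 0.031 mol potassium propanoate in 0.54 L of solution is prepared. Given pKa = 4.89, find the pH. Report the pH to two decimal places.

pH = 4.06

pH = pKa + log([A⁻]/[HA]) = 4.89 + log(0.031/0.21)
pH = 4.89 + (-0.831) = 4.06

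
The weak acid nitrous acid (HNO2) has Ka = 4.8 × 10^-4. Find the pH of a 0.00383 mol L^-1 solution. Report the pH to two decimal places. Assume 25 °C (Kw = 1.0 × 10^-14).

HNO2 ⇌ NO2- + H+
Ka = [H+]²/(0.00383 − [H+]) = 4.8 × 10^-4
The 5% rule fails; solving [H+]² + Ka·[H+] − Ka·C₀ = 0 exactly:
[H+] = (−Ka + √(Ka² + 4·Ka·C₀))/2 = 1.14 × 10^-3 M
pH = −log[H+] = −log(1.14 × 10^-3) = 2.94

pH = 2.94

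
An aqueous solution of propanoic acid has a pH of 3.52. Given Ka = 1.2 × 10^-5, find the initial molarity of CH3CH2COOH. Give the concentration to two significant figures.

[H+] = 10^(-3.52) = 3.02 × 10^-4 M = x
Ka = x²/(C₀ − x) ⇒ C₀ = x + x²/Ka
C₀ = 3.02 × 10^-4 + (3.02 × 10^-4)²/(1.2 × 10^-5) = 7.90 × 10^-3 M

C₀ = 7.9 × 10^-3 M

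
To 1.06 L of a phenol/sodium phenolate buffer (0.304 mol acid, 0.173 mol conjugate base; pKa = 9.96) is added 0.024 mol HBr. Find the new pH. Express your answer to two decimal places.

Added H+ converts C6H5O- to C6H5OH: C6H5OH → 0.328 mol, C6H5O- → 0.149 mol.
Henderson–Hasselbalch with mole ratio 0.149/0.328: pH = 9.96 + (-0.343)

pH = 9.62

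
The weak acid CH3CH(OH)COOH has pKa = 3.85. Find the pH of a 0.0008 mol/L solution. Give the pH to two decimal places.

CH3CH(OH)COOH ⇌ CH3CH(OH)COO- + H+
Ka = 10^(−3.85) = 1.41 × 10^-4
From the ICE table, Ka = [H+]²/(0.0008 − [H+]) = 1.41 × 10^-4.
Here C₀/Ka ≈ 5.67, so the small-[H+] approximation fails. Use the quadratic:
[H+] = (−Ka + √(Ka² + 4·Ka·C₀))/2 = 2.73 × 10^-4 M
pH = −log(2.73 × 10^-4) = 3.56

pH = 3.56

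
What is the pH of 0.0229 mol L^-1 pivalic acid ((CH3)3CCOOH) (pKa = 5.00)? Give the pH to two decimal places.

pH = 3.32

(CH3)3CCOOH ⇌ (CH3)3CCOO- + H+
Ka = 10^(−5.00) = 1.00 × 10^-5
Ka = x²/(0.0229 − x) = 1.00 × 10^-5
Since Ka ≪ C₀, x ≈ √(Ka·C₀) = 4.79 × 10^-4 M.
Check: 2.1% ionized — well under 5%, approximation valid.
pH = −log[H+] = −log(4.79 × 10^-4) = 3.32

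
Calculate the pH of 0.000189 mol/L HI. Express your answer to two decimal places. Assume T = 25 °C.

pH = 3.72

HI is a strong acid and dissociates completely, so [H+] = 0.000189 M.
pH = -log(0.000189) = 3.72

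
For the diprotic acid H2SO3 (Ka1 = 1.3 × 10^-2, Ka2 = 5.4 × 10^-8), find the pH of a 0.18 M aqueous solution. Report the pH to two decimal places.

Since Ka1 ≫ Ka2, the first ionization dominates [H+].
Ka1 = x²/(0.18 − x) = 1.3 × 10^-2
Solving the quadratic: x = (−Ka1 + √(Ka1² + 4·Ka1·C₀))/2 = 4.23 × 10^-2 M
pH = −log(4.23 × 10^-2) = 1.37

pH = 1.37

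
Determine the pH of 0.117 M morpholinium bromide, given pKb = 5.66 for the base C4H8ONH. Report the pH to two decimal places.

C4H8ONH2+ is the conjugate acid of the weak base C4H8ONH.
Kb = 10^(−5.66) = 2.19 × 10^-6
Ka = Kw/Kb = 1.0×10^-14 / 2.19 × 10^-6 = 4.57 × 10^-9
From the ICE table, Ka = [H+]²/(0.117 − [H+]) = 4.57 × 10^-9.
Assume [H+] ≪ 0.117: [H+] ≈ √(4.57 × 10^-9 × 0.117) = 2.31 × 10^-5 M
pH = −log[H+] = −log(2.31 × 10^-5) = 4.64

pH = 4.64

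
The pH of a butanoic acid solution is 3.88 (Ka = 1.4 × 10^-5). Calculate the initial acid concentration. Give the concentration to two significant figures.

[H+] = 10^(-3.88) = 1.32 × 10^-4 M = x
Ka = x²/(C₀ − x) ⇒ C₀ = x + x²/Ka
C₀ = 1.32 × 10^-4 + (1.32 × 10^-4)²/(1.4 × 10^-5) = 1.38 × 10^-3 M

C₀ = 1.4 × 10^-3 M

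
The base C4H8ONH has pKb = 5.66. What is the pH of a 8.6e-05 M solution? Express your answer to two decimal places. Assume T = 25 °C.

pH = 9.10

C4H8ONH + H2O ⇌ C4H8ONH2+ + OH-
Kb = 10^(−5.66) = 2.19 × 10^-6
From the ICE table, Kb = x²/(8.6e-05 − x) = 2.19 × 10^-6.
Here C₀/Kb ≈ 39.3, so the small-x approximation fails. Use the quadratic:
x = (−Kb + √(Kb² + 4·Kb·C₀))/2 = 1.27 × 10^-5 M
pOH = 4.90, so pH = 14.00 − pOH = 9.10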